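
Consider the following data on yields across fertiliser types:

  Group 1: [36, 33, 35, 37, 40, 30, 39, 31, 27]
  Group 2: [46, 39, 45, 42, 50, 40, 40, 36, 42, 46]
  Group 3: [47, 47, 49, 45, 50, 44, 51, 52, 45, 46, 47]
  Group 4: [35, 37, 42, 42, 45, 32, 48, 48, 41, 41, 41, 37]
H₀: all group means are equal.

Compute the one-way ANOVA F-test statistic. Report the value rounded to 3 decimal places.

Group means [34.22, 42.60, 47.55, 40.75], grand mean 41.571
SSB = Σnᵢ(x̄ᵢ−x̄)² = 897.353; SSW = ΣΣ(x−x̄ᵢ)² = 636.933
MSB = 897.353/3 = 299.1176; MSW = 636.933/38 = 16.7614
F = MSB/MSW = 17.8456
df = (3, 38)

test statistic = 17.846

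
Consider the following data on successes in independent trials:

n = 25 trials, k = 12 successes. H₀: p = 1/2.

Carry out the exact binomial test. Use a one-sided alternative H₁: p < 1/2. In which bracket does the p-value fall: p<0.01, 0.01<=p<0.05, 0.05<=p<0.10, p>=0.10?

p-value bracket: p>=0.10

Exact binomial: n=25, k=12, p₀=1/2=0.5000
P(X≤12) from Σ C(n,i)·p₀^i·(1−p₀)^(n−i)
p-value (one-sided, H₁ less) = 0.50000
→ bracket: p>=0.10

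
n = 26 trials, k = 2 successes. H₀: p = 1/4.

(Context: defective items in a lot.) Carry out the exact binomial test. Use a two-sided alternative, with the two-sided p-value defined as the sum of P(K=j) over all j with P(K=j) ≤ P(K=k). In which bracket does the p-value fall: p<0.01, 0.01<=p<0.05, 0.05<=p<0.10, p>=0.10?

p-value bracket: 0.01<=p<0.05

Exact binomial: n=26, k=2, p₀=1/4=0.2500
P(X=j) = C(n,j)·p₀^j·(1−p₀)^(n−j); p = Σ P(X=j) over j with P(X=j) ≤ P(X=2)
p-value (two-sided) = 0.04131
→ bracket: 0.01<=p<0.05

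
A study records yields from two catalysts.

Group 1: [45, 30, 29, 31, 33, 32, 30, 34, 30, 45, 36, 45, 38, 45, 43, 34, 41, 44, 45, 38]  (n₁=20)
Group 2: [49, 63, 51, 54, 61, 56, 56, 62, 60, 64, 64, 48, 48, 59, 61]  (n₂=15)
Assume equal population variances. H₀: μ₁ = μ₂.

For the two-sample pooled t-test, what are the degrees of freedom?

df = n₁ + n₂ − 2 = 20 + 15 − 2 = 33

degrees of freedom = 33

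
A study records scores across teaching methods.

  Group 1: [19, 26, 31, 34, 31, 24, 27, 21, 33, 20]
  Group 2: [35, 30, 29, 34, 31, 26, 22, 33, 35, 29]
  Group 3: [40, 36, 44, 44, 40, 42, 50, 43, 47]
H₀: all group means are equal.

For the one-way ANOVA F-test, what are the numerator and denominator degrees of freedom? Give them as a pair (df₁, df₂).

degrees of freedom = [2, 26]

k = 3 groups, N = 29 total
df = (k−1, N−k) = (3−1, 29−3) = (2, 26)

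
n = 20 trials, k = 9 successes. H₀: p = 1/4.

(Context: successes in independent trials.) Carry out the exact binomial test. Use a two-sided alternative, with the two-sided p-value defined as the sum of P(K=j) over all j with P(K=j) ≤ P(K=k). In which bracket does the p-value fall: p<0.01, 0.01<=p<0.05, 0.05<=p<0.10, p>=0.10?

Exact binomial: n=20, k=9, p₀=1/4=0.2500
P(X=j) = C(n,j)·p₀^j·(1−p₀)^(n−j); p = Σ P(X=j) over j with P(X=j) ≤ P(X=9)
p-value (two-sided) = 0.06524
→ bracket: 0.05<=p<0.10

p-value bracket: 0.05<=p<0.10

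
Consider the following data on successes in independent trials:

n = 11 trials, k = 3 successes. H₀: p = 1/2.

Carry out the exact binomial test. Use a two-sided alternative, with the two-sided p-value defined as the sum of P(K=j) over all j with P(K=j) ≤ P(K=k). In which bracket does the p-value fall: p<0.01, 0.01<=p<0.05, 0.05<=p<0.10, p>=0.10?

Exact binomial: n=11, k=3, p₀=1/2=0.5000
P(X=j) = C(n,j)·p₀^j·(1−p₀)^(n−j); p = Σ P(X=j) over j with P(X=j) ≤ P(X=3)
p-value (two-sided) = 0.22656
→ bracket: p>=0.10

p-value bracket: p>=0.10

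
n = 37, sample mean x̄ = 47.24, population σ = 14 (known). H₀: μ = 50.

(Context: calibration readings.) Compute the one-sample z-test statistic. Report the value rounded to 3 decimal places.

SE = σ/√n = 14/√37 = 2.3016
z = (x̄−μ₀)/SE = (47.24−50)/2.3016 = -1.1992

test statistic = -1.199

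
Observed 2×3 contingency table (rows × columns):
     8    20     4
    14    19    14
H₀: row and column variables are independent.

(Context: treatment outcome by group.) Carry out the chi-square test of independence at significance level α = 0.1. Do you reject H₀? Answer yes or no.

reject H₀: no

Row totals [32, 47], col totals [22, 39, 18], n=79
χ² = (8−8.91)²/8.91 + (20−15.80)²/15.80 + (4−7.29)²/7.29 + (14−13.09)²/13.09 + (19−23.20)²/23.20 + (14−10.71)²/10.71 = 4.5329
df = 2
p-value (upper-tail) = 0.10368
At α=0.1: p ≥ α → fail to reject H₀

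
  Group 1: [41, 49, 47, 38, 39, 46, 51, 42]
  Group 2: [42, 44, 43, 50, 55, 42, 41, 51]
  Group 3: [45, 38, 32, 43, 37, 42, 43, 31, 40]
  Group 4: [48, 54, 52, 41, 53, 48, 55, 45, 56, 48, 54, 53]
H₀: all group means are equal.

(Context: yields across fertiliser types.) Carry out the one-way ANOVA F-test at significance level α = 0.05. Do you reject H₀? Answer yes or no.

reject H₀: yes

Group means [44.12, 46.00, 39.00, 50.58], grand mean 45.378
SSB = Σnᵢ(x̄ᵢ−x̄)² = 706.911; SSW = ΣΣ(x−x̄ᵢ)² = 777.792
MSB = 706.911/3 = 235.6370; MSW = 777.792/33 = 23.5694
F = MSB/MSW = 9.9976
df = (3, 33)
p-value (upper-tail) = 0.00008
At α=0.05: p < α → reject H₀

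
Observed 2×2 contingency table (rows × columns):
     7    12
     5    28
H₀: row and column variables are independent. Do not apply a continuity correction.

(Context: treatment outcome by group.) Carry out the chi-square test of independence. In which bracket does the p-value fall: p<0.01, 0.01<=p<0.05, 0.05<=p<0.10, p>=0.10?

p-value bracket: 0.05<=p<0.10

Row totals [19, 33], col totals [12, 40], n=52
χ² = (7−4.38)²/4.38 + (12−14.62)²/14.62 + (5−7.62)²/7.62 + (28−25.38)²/25.38 = 3.1957
df = 1
p-value (upper-tail) = 0.07383
→ bracket: 0.05<=p<0.10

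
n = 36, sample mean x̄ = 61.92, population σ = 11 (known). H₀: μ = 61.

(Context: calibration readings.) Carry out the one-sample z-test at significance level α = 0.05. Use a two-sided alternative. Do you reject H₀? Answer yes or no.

reject H₀: no

SE = σ/√n = 11/√36 = 1.8333
z = (x̄−μ₀)/SE = (61.92−61)/1.8333 = 0.5018
p-value (two-sided) = 0.61580
At α=0.05: p ≥ α → fail to reject H₀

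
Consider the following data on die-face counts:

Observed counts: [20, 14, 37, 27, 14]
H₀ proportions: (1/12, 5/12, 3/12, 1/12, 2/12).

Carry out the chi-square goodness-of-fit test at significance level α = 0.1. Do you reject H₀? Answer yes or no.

n = 112; E_i = n·p_i = [9.33, 46.67, 28.00, 9.33, 18.67]
χ² = (20−9.33)²/9.33 + (14−46.67)²/46.67 + (37−28.00)²/28.00 + (27−9.33)²/9.33 + (14−18.67)²/18.67 = 72.5571
df = 4
p-value (upper-tail) = 0.00000
At α=0.1: p < α → reject H₀

reject H₀: yes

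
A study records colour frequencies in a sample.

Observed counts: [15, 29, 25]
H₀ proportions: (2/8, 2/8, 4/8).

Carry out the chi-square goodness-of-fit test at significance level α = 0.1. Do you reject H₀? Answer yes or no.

n = 69; E_i = n·p_i = [17.25, 17.25, 34.50]
χ² = (15−17.25)²/17.25 + (29−17.25)²/17.25 + (25−34.50)²/34.50 = 10.9130
df = 2
p-value (upper-tail) = 0.00427
At α=0.1: p < α → reject H₀

reject H₀: yes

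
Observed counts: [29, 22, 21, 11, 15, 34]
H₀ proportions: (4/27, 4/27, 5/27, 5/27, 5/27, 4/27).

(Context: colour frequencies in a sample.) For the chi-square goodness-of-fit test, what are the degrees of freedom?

df = k − 1 = 6 − 1 = 5

degrees of freedom = 5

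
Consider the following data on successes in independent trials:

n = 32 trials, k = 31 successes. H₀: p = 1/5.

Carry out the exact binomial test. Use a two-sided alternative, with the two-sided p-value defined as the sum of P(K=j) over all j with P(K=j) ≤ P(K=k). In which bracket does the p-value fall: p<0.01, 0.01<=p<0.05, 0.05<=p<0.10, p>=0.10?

p-value bracket: p<0.01

Exact binomial: n=32, k=31, p₀=1/5=0.2000
P(X=j) = C(n,j)·p₀^j·(1−p₀)^(n−j); p = Σ P(X=j) over j with P(X=j) ≤ P(X=31)
p-value (two-sided) = 0.00000
→ bracket: p<0.01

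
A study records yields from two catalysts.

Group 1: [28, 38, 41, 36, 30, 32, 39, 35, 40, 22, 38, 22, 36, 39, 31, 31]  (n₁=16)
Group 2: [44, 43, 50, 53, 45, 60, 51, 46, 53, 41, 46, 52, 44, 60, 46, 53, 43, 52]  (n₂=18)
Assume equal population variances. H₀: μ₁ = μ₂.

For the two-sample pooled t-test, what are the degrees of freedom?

df = n₁ + n₂ − 2 = 16 + 18 − 2 = 32

degrees of freedom = 32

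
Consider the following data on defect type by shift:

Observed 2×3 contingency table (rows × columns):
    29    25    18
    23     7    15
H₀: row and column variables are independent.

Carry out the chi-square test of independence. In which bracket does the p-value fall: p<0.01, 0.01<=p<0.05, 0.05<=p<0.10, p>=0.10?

p-value bracket: 0.05<=p<0.10

Row totals [72, 45], col totals [52, 32, 33], n=117
χ² = (29−32.00)²/32.00 + (25−19.69)²/19.69 + (18−20.31)²/20.31 + (23−20.00)²/20.00 + (7−12.31)²/12.31 + (15−12.69)²/12.69 = 5.1326
df = 2
p-value (upper-tail) = 0.07682
→ bracket: 0.05<=p<0.10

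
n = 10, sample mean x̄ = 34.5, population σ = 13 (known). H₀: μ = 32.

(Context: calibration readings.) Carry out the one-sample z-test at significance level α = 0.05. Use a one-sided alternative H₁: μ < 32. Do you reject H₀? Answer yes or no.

SE = σ/√n = 13/√10 = 4.1110
z = (x̄−μ₀)/SE = (34.5−32)/4.1110 = 0.6081
p-value (one-sided, H₁ less) = 0.72845
At α=0.05: p ≥ α → fail to reject H₀

reject H₀: no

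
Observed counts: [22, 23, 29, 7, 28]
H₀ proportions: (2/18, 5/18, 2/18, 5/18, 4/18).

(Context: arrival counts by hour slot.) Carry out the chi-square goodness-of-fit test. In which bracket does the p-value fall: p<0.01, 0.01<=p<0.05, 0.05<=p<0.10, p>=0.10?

p-value bracket: p<0.01

n = 109; E_i = n·p_i = [12.11, 30.28, 12.11, 30.28, 24.22]
χ² = (22−12.11)²/12.11 + (23−30.28)²/30.28 + (29−12.11)²/12.11 + (7−30.28)²/30.28 + (28−24.22)²/24.22 = 51.8606
df = 4
p-value (upper-tail) = 0.00000
→ bracket: p<0.01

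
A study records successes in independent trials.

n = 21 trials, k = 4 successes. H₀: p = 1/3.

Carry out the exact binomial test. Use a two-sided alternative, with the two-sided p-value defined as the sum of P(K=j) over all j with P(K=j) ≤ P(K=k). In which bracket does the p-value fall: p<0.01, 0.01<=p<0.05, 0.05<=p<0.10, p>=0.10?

Exact binomial: n=21, k=4, p₀=1/3=0.3333
P(X=j) = C(n,j)·p₀^j·(1−p₀)^(n−j); p = Σ P(X=j) over j with P(X=j) ≤ P(X=4)
p-value (two-sided) = 0.24594
→ bracket: p>=0.10

p-value bracket: p>=0.10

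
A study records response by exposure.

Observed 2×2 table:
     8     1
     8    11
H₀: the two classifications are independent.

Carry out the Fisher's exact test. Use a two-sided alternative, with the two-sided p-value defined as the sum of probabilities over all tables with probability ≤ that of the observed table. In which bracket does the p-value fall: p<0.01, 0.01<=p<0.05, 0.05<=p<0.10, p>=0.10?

Margins: r₁=9, r₂=19, c₁=16, c₂=12, n=28
p_obs = C(9,8)·C(19,8)/C(28,16); sum pmf over tables with pmf ≤ p_obs
p-value (two-sided) = 0.03896
→ bracket: 0.01<=p<0.05

p-value bracket: 0.01<=p<0.05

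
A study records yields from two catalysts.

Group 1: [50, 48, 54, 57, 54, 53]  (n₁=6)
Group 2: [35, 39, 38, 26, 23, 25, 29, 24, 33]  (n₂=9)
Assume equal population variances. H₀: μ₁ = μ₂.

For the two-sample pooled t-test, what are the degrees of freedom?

df = n₁ + n₂ − 2 = 6 + 9 − 2 = 13

degrees of freedom = 13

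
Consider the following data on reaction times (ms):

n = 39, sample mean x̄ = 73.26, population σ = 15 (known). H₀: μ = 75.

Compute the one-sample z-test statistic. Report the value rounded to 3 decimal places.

SE = σ/√n = 15/√39 = 2.4019
z = (x̄−μ₀)/SE = (73.26−75)/2.4019 = -0.7244

test statistic = -0.724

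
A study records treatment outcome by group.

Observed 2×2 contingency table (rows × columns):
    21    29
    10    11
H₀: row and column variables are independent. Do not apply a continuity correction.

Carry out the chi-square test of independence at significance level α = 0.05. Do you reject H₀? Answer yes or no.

reject H₀: no

Row totals [50, 21], col totals [31, 40], n=71
χ² = (21−21.83)²/21.83 + (29−28.17)²/28.17 + (10−9.17)²/9.17 + (11−11.83)²/11.83 = 0.1898
df = 1
p-value (upper-tail) = 0.66306
At α=0.05: p ≥ α → fail to reject H₀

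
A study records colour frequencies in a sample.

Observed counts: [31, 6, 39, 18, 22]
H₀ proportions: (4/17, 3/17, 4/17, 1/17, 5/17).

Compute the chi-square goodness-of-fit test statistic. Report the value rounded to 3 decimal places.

test statistic = 38.363

n = 116; E_i = n·p_i = [27.29, 20.47, 27.29, 6.82, 34.12]
χ² = (31−27.29)²/27.29 + (6−20.47)²/20.47 + (39−27.29)²/27.29 + (18−6.82)²/6.82 + (22−34.12)²/34.12 = 38.3629
df = 4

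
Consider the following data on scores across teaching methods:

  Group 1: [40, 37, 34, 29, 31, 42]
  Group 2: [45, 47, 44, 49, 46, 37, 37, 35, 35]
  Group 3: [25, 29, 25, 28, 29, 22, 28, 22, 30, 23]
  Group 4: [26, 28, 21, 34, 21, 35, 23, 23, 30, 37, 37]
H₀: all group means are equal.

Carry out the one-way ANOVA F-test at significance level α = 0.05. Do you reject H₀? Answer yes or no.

reject H₀: yes

Group means [35.50, 41.67, 26.10, 28.64], grand mean 32.333
SSB = Σnᵢ(x̄ᵢ−x̄)² = 1383.055; SSW = ΣΣ(x−x̄ᵢ)² = 862.945
MSB = 1383.055/3 = 461.0182; MSW = 862.945/32 = 26.9670
F = MSB/MSW = 17.0956
df = (3, 32)
p-value (upper-tail) = 0.00000
At α=0.05: p < α → reject H₀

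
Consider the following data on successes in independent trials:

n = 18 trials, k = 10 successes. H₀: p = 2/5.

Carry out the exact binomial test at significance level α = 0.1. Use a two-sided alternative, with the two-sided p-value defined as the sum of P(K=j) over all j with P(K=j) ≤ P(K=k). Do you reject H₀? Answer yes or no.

Exact binomial: n=18, k=10, p₀=2/5=0.4000
P(X=j) = C(n,j)·p₀^j·(1−p₀)^(n−j); p = Σ P(X=j) over j with P(X=j) ≤ P(X=10)
p-value (two-sided) = 0.22888
At α=0.1: p ≥ α → fail to reject H₀

reject H₀: no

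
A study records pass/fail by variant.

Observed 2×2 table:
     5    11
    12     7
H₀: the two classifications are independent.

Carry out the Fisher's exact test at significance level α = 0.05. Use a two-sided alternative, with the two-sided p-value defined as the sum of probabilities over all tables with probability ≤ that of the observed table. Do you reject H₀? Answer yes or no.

Margins: r₁=16, r₂=19, c₁=17, c₂=18, n=35
p_obs = C(16,5)·C(19,12)/C(35,17); sum pmf over tables with pmf ≤ p_obs
p-value (two-sided) = 0.09222
At α=0.05: p ≥ α → fail to reject H₀

reject H₀: no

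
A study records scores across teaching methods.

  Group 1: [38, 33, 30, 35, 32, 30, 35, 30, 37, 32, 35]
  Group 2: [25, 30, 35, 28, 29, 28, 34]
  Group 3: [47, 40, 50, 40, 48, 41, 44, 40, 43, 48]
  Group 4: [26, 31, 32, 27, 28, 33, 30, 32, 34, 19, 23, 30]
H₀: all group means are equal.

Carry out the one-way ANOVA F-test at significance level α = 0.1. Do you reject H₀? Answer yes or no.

reject H₀: yes

Group means [33.36, 29.86, 44.10, 28.75], grand mean 34.050
SSB = Σnᵢ(x̄ᵢ−x̄)² = 1475.347; SSW = ΣΣ(x−x̄ᵢ)² = 504.553
MSB = 1475.347/3 = 491.7825; MSW = 504.553/36 = 14.0153
F = MSB/MSW = 35.0888
df = (3, 36)
p-value (upper-tail) = 0.00000
At α=0.1: p < α → reject H₀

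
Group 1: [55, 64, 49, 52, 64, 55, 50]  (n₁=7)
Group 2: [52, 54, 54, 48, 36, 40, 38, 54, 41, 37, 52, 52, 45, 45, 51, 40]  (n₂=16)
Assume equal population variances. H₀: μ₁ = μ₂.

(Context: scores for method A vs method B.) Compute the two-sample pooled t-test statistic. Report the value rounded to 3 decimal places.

test statistic = 3.159

x̄₁=55.571, s₁=6.188, n₁=7
x̄₂=46.188, s₂=6.695, n₂=16
s_p² = [6·6.188² + 15·6.695²]/21 = 42.9596
SE = √(s_p²·(1/7+1/16)) = 2.9702
t = (55.571−46.188)/2.9702 = 3.1594
df = 21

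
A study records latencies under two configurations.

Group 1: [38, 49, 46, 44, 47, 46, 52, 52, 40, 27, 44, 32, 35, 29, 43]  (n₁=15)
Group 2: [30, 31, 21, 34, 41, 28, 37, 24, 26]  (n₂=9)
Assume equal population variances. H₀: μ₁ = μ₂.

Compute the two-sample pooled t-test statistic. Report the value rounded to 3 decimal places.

x̄₁=41.600, s₁=7.908, n₁=15
x̄₂=30.222, s₂=6.360, n₂=9
s_p² = [14·7.908² + 8·6.360²]/22 = 54.5071
SE = √(s_p²·(1/15+1/9)) = 3.1129
t = (41.600−30.222)/3.1129 = 3.6550
df = 22

test statistic = 3.655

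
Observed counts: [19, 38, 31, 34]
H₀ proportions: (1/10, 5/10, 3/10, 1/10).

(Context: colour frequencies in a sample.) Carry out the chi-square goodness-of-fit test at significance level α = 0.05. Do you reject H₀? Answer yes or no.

reject H₀: yes

n = 122; E_i = n·p_i = [12.20, 61.00, 36.60, 12.20]
χ² = (19−12.20)²/12.20 + (38−61.00)²/61.00 + (31−36.60)²/36.60 + (34−12.20)²/12.20 = 52.2732
df = 3
p-value (upper-tail) = 0.00000
At α=0.05: p < α → reject H₀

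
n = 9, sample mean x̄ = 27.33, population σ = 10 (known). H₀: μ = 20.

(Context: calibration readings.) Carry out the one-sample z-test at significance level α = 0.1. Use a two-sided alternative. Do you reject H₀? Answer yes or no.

reject H₀: yes

SE = σ/√n = 10/√9 = 3.3333
z = (x̄−μ₀)/SE = (27.33−20)/3.3333 = 2.1990
p-value (two-sided) = 0.02788
At α=0.1: p < α → reject H₀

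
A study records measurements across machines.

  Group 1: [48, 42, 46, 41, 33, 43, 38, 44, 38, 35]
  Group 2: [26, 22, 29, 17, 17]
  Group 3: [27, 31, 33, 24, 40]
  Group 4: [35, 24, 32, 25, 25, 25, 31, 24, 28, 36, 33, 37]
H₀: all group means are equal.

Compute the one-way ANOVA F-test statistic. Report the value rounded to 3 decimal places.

test statistic = 16.686

Group means [40.80, 22.20, 31.00, 29.58], grand mean 32.156
SSB = Σnᵢ(x̄ᵢ−x̄)² = 1328.902; SSW = ΣΣ(x−x̄ᵢ)² = 743.317
MSB = 1328.902/3 = 442.9674; MSW = 743.317/28 = 26.5470
F = MSB/MSW = 16.6861
df = (3, 28)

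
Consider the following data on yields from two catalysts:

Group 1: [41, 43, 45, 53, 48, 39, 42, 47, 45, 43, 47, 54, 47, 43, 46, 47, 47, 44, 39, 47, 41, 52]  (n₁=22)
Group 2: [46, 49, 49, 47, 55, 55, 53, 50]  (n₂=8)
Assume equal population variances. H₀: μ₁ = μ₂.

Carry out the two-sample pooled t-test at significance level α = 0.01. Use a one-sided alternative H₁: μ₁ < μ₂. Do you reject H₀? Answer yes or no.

reject H₀: yes

x̄₁=45.455, s₁=4.079, n₁=22
x̄₂=50.500, s₂=3.464, n₂=8
s_p² = [21·4.079² + 7·3.464²]/28 = 15.4805
SE = √(s_p²·(1/22+1/8)) = 1.6244
t = (45.455−50.500)/1.6244 = -3.1060
df = 28
p-value (one-sided, H₁ less) = 0.00216
At α=0.01: p < α → reject H₀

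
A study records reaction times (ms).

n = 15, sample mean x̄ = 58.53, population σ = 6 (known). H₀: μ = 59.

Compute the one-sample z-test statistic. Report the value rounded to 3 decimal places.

test statistic = -0.303

SE = σ/√n = 6/√15 = 1.5492
z = (x̄−μ₀)/SE = (58.53−59)/1.5492 = -0.3034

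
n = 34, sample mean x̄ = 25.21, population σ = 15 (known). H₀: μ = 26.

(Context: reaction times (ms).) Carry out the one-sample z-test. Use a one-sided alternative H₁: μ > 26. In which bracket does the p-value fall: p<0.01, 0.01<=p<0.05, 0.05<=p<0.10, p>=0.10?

p-value bracket: p>=0.10

SE = σ/√n = 15/√34 = 2.5725
z = (x̄−μ₀)/SE = (25.21−26)/2.5725 = -0.3071
p-value (one-sided, H₁ greater) = 0.62062
→ bracket: p>=0.10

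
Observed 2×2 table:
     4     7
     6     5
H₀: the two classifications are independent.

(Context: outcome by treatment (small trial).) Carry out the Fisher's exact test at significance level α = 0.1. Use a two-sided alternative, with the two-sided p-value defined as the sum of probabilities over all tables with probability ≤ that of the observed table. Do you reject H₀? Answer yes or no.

reject H₀: no

Margins: r₁=11, r₂=11, c₁=10, c₂=12, n=22
p_obs = C(11,4)·C(11,6)/C(22,10); sum pmf over tables with pmf ≤ p_obs
p-value (two-sided) = 0.66992
At α=0.1: p ≥ α → fail to reject H₀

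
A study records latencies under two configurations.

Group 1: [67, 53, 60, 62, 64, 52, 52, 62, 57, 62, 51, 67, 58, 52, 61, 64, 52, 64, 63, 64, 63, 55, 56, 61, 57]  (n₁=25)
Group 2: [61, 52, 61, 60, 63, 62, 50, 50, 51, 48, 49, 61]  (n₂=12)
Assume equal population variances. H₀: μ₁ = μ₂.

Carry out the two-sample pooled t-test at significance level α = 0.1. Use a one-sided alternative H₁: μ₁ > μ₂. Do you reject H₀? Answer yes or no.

reject H₀: yes

x̄₁=59.160, s₁=5.105, n₁=25
x̄₂=55.667, s₂=6.035, n₂=12
s_p² = [24·5.105² + 11·6.035²]/35 = 29.3150
SE = √(s_p²·(1/25+1/12)) = 1.9015
t = (59.160−55.667)/1.9015 = 1.8372
df = 35
p-value (one-sided, H₁ greater) = 0.03734
At α=0.1: p < α → reject H₀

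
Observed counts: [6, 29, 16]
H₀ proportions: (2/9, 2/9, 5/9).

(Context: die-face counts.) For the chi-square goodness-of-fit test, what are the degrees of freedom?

degrees of freedom = 2

df = k − 1 = 3 − 1 = 2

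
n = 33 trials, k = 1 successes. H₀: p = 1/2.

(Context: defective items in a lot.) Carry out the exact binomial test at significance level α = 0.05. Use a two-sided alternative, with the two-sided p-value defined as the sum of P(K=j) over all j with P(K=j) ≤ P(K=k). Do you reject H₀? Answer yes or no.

Exact binomial: n=33, k=1, p₀=1/2=0.5000
P(X=j) = C(n,j)·p₀^j·(1−p₀)^(n−j); p = Σ P(X=j) over j with P(X=j) ≤ P(X=1)
p-value (two-sided) = 0.00000
At α=0.05: p < α → reject H₀

reject H₀: yes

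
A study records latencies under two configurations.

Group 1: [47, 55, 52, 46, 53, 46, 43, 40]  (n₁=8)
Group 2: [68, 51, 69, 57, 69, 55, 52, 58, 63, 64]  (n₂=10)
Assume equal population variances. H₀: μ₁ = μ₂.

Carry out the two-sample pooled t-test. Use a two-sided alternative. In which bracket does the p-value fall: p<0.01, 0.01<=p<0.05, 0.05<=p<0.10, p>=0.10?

p-value bracket: p<0.01

x̄₁=47.750, s₁=5.175, n₁=8
x̄₂=60.600, s₂=6.915, n₂=10
s_p² = [7·5.175² + 9·6.915²]/16 = 38.6187
SE = √(s_p²·(1/8+1/10)) = 2.9477
t = (47.750−60.600)/2.9477 = -4.3593
df = 16
p-value (two-sided) = 0.00049
→ bracket: p<0.01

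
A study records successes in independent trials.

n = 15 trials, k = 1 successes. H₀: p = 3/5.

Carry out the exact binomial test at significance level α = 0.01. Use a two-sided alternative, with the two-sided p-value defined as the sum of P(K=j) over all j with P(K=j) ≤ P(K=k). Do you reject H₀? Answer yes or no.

Exact binomial: n=15, k=1, p₀=3/5=0.6000
P(X=j) = C(n,j)·p₀^j·(1−p₀)^(n−j); p = Σ P(X=j) over j with P(X=j) ≤ P(X=1)
p-value (two-sided) = 0.00003
At α=0.01: p < α → reject H₀

reject H₀: yes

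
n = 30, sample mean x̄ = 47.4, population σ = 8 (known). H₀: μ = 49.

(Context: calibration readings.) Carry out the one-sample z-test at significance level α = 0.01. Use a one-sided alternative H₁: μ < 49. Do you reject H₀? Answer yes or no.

reject H₀: no

SE = σ/√n = 8/√30 = 1.4606
z = (x̄−μ₀)/SE = (47.4−49)/1.4606 = -1.0954
p-value (one-sided, H₁ less) = 0.13666
At α=0.01: p ≥ α → fail to reject H₀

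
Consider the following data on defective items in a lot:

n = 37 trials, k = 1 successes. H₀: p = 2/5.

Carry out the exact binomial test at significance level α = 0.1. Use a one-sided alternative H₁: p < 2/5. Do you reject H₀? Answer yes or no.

reject H₀: yes

Exact binomial: n=37, k=1, p₀=2/5=0.4000
P(X≤1) from Σ C(n,i)·p₀^i·(1−p₀)^(n−i)
p-value (one-sided, H₁ less) = 0.00000
At α=0.1: p < α → reject H₀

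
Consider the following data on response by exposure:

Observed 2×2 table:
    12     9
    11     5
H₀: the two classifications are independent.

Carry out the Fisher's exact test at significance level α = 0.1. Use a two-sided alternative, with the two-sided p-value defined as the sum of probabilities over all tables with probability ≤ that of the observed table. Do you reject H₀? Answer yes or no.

reject H₀: no

Margins: r₁=21, r₂=16, c₁=23, c₂=14, n=37
p_obs = C(21,12)·C(16,11)/C(37,23); sum pmf over tables with pmf ≤ p_obs
p-value (two-sided) = 0.51535
At α=0.1: p ≥ α → fail to reject H₀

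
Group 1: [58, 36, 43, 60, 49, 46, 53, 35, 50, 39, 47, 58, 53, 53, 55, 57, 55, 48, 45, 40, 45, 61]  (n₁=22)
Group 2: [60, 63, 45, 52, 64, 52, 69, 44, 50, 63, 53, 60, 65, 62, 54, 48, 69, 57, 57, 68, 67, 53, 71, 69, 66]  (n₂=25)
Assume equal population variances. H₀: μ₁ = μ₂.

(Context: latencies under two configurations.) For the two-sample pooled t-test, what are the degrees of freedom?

df = n₁ + n₂ − 2 = 22 + 25 − 2 = 45

degrees of freedom = 45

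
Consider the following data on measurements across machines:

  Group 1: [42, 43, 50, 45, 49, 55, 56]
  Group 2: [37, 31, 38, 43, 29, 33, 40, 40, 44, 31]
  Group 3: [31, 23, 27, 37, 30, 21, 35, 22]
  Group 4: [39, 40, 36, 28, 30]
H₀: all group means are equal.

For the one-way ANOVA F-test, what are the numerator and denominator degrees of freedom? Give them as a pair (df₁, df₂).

degrees of freedom = [3, 26]

k = 4 groups, N = 30 total
df = (k−1, N−k) = (4−1, 30−4) = (3, 26)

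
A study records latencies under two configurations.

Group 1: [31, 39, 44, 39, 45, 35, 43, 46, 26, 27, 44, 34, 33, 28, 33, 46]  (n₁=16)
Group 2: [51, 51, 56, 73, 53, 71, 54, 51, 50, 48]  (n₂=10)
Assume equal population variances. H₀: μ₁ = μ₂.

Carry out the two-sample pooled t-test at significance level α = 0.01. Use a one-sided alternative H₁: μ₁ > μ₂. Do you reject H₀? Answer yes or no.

reject H₀: no

x̄₁=37.062, s₁=7.075, n₁=16
x̄₂=55.800, s₂=8.829, n₂=10
s_p² = [15·7.075² + 9·8.829²]/24 = 60.5224
SE = √(s_p²·(1/16+1/10)) = 3.1361
t = (37.062−55.800)/3.1361 = -5.9748
df = 24
p-value (one-sided, H₁ greater) = 1.00000
At α=0.01: p ≥ α → fail to reject H₀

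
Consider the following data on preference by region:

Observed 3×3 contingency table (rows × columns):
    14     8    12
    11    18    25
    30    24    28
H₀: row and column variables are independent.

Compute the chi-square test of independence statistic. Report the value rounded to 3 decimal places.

test statistic = 5.705

Row totals [34, 54, 82], col totals [55, 50, 65], n=170
χ² = (14−11.00)²/11.00 + (8−10.00)²/10.00 + (12−13.00)²/13.00 + (11−17.47)²/17.47 + (18−15.88)²/15.88 + (25−20.65)²/20.65 + (30−26.53)²/26.53 + (24−24.12)²/24.12 + (28−31.35)²/31.35 = 5.7049
df = 4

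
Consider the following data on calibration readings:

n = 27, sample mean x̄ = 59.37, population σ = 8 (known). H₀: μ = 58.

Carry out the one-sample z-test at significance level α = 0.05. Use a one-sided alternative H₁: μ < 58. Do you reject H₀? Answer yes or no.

reject H₀: no

SE = σ/√n = 8/√27 = 1.5396
z = (x̄−μ₀)/SE = (59.37−58)/1.5396 = 0.8898
p-value (one-sided, H₁ less) = 0.81322
At α=0.05: p ≥ α → fail to reject H₀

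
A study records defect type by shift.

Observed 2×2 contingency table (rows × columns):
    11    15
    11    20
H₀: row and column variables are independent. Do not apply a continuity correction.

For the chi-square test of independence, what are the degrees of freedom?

degrees of freedom = 1

df = (r−1)(c−1) = (2−1)·(2−1) = 1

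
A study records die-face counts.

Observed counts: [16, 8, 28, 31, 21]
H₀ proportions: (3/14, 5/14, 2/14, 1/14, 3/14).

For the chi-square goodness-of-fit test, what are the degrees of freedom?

df = k − 1 = 5 − 1 = 4

degrees of freedom = 4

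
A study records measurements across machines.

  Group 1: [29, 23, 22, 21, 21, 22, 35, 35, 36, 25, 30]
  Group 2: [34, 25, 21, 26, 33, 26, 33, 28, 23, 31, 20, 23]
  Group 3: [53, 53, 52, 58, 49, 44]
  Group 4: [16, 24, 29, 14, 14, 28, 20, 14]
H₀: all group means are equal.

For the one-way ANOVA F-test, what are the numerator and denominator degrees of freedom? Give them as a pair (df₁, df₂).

degrees of freedom = [3, 33]

k = 4 groups, N = 37 total
df = (k−1, N−k) = (4−1, 37−4) = (3, 33)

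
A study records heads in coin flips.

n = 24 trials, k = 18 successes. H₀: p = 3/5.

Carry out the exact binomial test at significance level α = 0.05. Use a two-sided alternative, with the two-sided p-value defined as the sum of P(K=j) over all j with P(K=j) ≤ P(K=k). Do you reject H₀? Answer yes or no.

reject H₀: no

Exact binomial: n=24, k=18, p₀=3/5=0.6000
P(X=j) = C(n,j)·p₀^j·(1−p₀)^(n−j); p = Σ P(X=j) over j with P(X=j) ≤ P(X=18)
p-value (two-sided) = 0.14945
At α=0.05: p ≥ α → fail to reject H₀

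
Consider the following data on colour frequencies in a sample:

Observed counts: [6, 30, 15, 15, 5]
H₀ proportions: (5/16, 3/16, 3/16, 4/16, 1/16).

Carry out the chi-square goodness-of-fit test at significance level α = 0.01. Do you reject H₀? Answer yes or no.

reject H₀: yes

n = 71; E_i = n·p_i = [22.19, 13.31, 13.31, 17.75, 4.44]
χ² = (6−22.19)²/22.19 + (30−13.31)²/13.31 + (15−13.31)²/13.31 + (15−17.75)²/17.75 + (5−4.44)²/4.44 = 33.4394
df = 4
p-value (upper-tail) = 0.00000
At α=0.01: p < α → reject H₀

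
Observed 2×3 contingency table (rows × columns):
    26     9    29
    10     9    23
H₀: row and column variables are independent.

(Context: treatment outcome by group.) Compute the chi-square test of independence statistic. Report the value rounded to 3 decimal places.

test statistic = 3.383

Row totals [64, 42], col totals [36, 18, 52], n=106
χ² = (26−21.74)²/21.74 + (9−10.87)²/10.87 + (29−31.40)²/31.40 + (10−14.26)²/14.26 + (9−7.13)²/7.13 + (23−20.60)²/20.60 = 3.3831
df = 2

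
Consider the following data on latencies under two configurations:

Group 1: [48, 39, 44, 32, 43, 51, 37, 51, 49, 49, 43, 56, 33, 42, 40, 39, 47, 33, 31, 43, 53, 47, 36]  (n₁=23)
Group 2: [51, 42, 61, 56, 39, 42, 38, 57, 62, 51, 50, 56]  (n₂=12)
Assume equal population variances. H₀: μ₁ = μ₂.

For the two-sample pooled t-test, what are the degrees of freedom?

df = n₁ + n₂ − 2 = 23 + 12 − 2 = 33

degrees of freedom = 33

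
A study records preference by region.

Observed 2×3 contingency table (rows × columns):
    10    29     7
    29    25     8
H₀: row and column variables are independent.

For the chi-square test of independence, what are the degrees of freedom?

degrees of freedom = 2

df = (r−1)(c−1) = (2−1)·(3−1) = 2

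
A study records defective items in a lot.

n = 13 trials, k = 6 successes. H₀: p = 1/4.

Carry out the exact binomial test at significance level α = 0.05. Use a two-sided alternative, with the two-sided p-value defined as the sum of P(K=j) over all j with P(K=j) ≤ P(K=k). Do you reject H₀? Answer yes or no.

Exact binomial: n=13, k=6, p₀=1/4=0.2500
P(X=j) = C(n,j)·p₀^j·(1−p₀)^(n−j); p = Σ P(X=j) over j with P(X=j) ≤ P(X=6)
p-value (two-sided) = 0.10397
At α=0.05: p ≥ α → fail to reject H₀

reject H₀: no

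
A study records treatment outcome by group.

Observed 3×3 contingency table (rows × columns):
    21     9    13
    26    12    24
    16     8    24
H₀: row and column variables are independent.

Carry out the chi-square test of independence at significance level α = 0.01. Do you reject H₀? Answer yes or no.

reject H₀: no

Row totals [43, 62, 48], col totals [63, 29, 61], n=153
χ² = (21−17.71)²/17.71 + (9−8.15)²/8.15 + (13−17.14)²/17.14 + (26−25.53)²/25.53 + (12−11.75)²/11.75 + (24−24.72)²/24.72 + (16−19.76)²/19.76 + (8−9.10)²/9.10 + (24−19.14)²/19.14 = 3.8231
df = 4
p-value (upper-tail) = 0.43048
At α=0.01: p ≥ α → fail to reject H₀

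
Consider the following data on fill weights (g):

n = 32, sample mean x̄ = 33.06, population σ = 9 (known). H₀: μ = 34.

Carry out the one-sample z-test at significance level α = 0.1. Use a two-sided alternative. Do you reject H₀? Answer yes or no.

reject H₀: no

SE = σ/√n = 9/√32 = 1.5910
z = (x̄−μ₀)/SE = (33.06−34)/1.5910 = -0.5908
p-value (two-sided) = 0.55464
At α=0.1: p ≥ α → fail to reject H₀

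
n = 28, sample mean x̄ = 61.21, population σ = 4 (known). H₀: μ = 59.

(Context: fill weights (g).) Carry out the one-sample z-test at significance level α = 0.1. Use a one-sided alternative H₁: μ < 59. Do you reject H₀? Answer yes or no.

reject H₀: no

SE = σ/√n = 4/√28 = 0.7559
z = (x̄−μ₀)/SE = (61.21−59)/0.7559 = 2.9236
p-value (one-sided, H₁ less) = 0.99827
At α=0.1: p ≥ α → fail to reject H₀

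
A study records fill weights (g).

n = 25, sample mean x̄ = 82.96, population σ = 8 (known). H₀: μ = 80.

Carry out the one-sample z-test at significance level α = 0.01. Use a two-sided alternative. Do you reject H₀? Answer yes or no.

reject H₀: no

SE = σ/√n = 8/√25 = 1.6000
z = (x̄−μ₀)/SE = (82.96−80)/1.6000 = 1.8500
p-value (two-sided) = 0.06431
At α=0.01: p ≥ α → fail to reject H₀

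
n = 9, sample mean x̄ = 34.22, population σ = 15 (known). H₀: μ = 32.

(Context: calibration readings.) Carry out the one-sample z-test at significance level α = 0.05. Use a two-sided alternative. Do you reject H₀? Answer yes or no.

SE = σ/√n = 15/√9 = 5.0000
z = (x̄−μ₀)/SE = (34.22−32)/5.0000 = 0.4440
p-value (two-sided) = 0.65704
At α=0.05: p ≥ α → fail to reject H₀

reject H₀: no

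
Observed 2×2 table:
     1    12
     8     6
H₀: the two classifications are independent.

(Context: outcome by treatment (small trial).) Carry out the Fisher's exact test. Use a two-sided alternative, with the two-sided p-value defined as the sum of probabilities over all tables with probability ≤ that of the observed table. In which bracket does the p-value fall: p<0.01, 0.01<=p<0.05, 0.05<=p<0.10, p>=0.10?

p-value bracket: 0.01<=p<0.05

Margins: r₁=13, r₂=14, c₁=9, c₂=18, n=27
p_obs = C(13,1)·C(14,8)/C(27,9); sum pmf over tables with pmf ≤ p_obs
p-value (two-sided) = 0.01275
→ bracket: 0.01<=p<0.05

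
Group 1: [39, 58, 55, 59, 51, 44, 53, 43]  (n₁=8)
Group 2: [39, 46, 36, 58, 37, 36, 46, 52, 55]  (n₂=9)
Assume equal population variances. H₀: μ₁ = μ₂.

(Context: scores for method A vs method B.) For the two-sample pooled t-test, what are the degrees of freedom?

df = n₁ + n₂ − 2 = 8 + 9 − 2 = 15

degrees of freedom = 15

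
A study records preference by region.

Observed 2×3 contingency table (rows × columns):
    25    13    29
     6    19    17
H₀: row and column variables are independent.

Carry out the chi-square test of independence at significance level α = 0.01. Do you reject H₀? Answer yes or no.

reject H₀: yes

Row totals [67, 42], col totals [31, 32, 46], n=109
χ² = (25−19.06)²/19.06 + (13−19.67)²/19.67 + (29−28.28)²/28.28 + (6−11.94)²/11.94 + (19−12.33)²/12.33 + (17−17.72)²/17.72 = 10.7312
df = 2
p-value (upper-tail) = 0.00467
At α=0.01: p < α → reject H₀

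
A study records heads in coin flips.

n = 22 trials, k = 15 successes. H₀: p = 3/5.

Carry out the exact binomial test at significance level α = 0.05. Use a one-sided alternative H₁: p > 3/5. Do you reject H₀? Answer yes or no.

reject H₀: no

Exact binomial: n=22, k=15, p₀=3/5=0.6000
P(X≥15) from Σ C(n,i)·p₀^i·(1−p₀)^(n−i)
p-value (one-sided, H₁ greater) = 0.28982
At α=0.05: p ≥ α → fail to reject H₀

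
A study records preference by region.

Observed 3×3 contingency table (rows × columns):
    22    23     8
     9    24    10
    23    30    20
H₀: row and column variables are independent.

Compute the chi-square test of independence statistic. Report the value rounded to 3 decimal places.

Row totals [53, 43, 73], col totals [54, 77, 38], n=169
χ² = (22−16.93)²/16.93 + (23−24.15)²/24.15 + (8−11.92)²/11.92 + (9−13.74)²/13.74 + (24−19.59)²/19.59 + (10−9.67)²/9.67 + (23−23.33)²/23.33 + (30−33.26)²/33.26 + (20−16.41)²/16.41 = 6.6028
df = 4

test statistic = 6.603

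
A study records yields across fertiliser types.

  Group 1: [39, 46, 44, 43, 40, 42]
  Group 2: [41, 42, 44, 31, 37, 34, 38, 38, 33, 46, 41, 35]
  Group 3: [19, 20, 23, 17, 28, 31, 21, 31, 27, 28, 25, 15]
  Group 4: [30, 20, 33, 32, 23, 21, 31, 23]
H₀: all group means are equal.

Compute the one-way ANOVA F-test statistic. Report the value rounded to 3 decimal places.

test statistic = 31.197

Group means [42.33, 38.33, 23.75, 26.62], grand mean 31.895
SSB = Σnᵢ(x̄ᵢ−x̄)² = 2169.454; SSW = ΣΣ(x−x̄ᵢ)² = 788.125
MSB = 2169.454/3 = 723.1513; MSW = 788.125/34 = 23.1801
F = MSB/MSW = 31.1970
df = (3, 34)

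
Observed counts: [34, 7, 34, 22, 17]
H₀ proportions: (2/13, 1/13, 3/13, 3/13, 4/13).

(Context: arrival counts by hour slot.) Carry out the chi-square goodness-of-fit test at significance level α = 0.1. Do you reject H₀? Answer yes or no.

reject H₀: yes

n = 114; E_i = n·p_i = [17.54, 8.77, 26.31, 26.31, 35.08]
χ² = (34−17.54)²/17.54 + (7−8.77)²/8.77 + (34−26.31)²/26.31 + (22−26.31)²/26.31 + (17−35.08)²/35.08 = 28.0782
df = 4
p-value (upper-tail) = 0.00001
At α=0.1: p < α → reject H₀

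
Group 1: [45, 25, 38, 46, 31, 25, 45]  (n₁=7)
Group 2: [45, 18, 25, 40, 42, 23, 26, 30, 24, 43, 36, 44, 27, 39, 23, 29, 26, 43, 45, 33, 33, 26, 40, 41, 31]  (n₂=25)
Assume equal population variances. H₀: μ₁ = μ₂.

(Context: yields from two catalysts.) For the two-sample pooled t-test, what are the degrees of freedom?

df = n₁ + n₂ − 2 = 7 + 25 − 2 = 30

degrees of freedom = 30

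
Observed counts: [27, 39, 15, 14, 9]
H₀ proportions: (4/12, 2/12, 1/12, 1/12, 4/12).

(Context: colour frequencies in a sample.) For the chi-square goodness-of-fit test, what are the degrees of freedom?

degrees of freedom = 4

df = k − 1 = 5 − 1 = 4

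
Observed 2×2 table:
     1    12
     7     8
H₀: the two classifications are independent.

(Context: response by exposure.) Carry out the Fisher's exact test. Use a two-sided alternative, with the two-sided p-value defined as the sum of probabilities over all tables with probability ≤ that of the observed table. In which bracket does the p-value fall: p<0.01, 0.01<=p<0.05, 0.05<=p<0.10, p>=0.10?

p-value bracket: 0.01<=p<0.05

Margins: r₁=13, r₂=15, c₁=8, c₂=20, n=28
p_obs = C(13,1)·C(15,7)/C(28,8); sum pmf over tables with pmf ≤ p_obs
p-value (two-sided) = 0.03768
→ bracket: 0.01<=p<0.05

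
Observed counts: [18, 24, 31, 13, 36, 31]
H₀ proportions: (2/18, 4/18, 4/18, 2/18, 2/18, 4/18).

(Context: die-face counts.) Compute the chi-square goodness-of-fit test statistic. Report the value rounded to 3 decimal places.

test statistic = 25.706

n = 153; E_i = n·p_i = [17.00, 34.00, 34.00, 17.00, 17.00, 34.00]
χ² = (18−17.00)²/17.00 + (24−34.00)²/34.00 + (31−34.00)²/34.00 + (13−17.00)²/17.00 + (36−17.00)²/17.00 + (31−34.00)²/34.00 = 25.7059
df = 5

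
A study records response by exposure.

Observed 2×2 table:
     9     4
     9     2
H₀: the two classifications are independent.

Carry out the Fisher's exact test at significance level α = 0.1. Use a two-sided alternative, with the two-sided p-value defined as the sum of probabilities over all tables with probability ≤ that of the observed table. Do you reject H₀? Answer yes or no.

reject H₀: no

Margins: r₁=13, r₂=11, c₁=18, c₂=6, n=24
p_obs = C(13,9)·C(11,9)/C(24,18); sum pmf over tables with pmf ≤ p_obs
p-value (two-sided) = 0.64940
At α=0.1: p ≥ α → fail to reject H₀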